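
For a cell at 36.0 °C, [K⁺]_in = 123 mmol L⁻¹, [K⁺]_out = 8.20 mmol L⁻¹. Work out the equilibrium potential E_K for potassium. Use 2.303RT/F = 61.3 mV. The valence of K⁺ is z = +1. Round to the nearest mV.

E = (61.3/z) · log₁₀([K⁺]_out/[K⁺]_in) with z = +1.
= (61.3/1) · log₁₀(8.20/123) = 61.30 · log₁₀(0.06667)
= 61.30 · (-1.1761) = -72.09 mV

-72 mV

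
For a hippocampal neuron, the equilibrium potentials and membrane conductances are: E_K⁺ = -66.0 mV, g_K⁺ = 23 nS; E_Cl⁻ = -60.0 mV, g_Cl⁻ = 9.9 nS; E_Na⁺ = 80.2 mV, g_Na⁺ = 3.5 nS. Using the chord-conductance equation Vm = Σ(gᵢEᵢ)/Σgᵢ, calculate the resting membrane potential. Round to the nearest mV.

-50 mV

Σ gᵢEᵢ = 23·(-66.0) + 9.9·(-60.0) + 3.5·(80.2) = -1831.30
Σ gᵢ = 23 + 9.9 + 3.5 = 36.4
Vm = -1831.30 / 36.4 = -50.31 mV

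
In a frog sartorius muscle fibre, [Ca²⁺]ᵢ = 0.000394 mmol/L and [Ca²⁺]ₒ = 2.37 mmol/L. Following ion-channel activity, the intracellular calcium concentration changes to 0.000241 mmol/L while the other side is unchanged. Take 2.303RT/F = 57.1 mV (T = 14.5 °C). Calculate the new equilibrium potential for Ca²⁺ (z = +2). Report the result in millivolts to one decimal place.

After the shift: [Ca²⁺]_out = 2.37, [Ca²⁺]_in = 0.000241 mmol/L.
E_new = (57.1/2)·log₁₀(2.37/0.000241) = 28.55 · (3.9927) = 113.99 mV

114.0 mV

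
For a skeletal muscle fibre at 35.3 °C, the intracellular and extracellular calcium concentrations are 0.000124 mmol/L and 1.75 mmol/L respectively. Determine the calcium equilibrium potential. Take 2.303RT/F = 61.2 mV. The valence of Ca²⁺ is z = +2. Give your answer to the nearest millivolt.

127 mV

E = (61.2/z) · log₁₀([Ca²⁺]_out/[Ca²⁺]_in) with z = +2.
= (61.2/2) · log₁₀(1.75/0.000124) = 30.60 · log₁₀(1.411e+04)
= 30.60 · (4.1496) = 126.98 mV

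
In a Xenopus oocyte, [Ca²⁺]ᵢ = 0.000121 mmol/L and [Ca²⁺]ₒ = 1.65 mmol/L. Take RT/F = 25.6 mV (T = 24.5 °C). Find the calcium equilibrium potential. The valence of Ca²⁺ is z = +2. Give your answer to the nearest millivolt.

E = (25.6/z) · ln([Ca²⁺]_out/[Ca²⁺]_in) with z = +2.
= (25.6/2) · ln(1.65/0.000121) = 12.80 · ln(1.364e+04)
= 12.80 · (9.5205) = 121.86 mV

122 mV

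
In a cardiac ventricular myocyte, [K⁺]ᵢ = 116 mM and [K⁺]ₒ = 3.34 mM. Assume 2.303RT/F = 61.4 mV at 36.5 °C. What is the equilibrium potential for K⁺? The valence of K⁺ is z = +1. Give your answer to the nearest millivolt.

E = (61.4/z) · log₁₀([K⁺]_out/[K⁺]_in) with z = +1.
= (61.4/1) · log₁₀(3.34/116) = 61.40 · log₁₀(0.02879)
= 61.40 · (-1.5407) = -94.60 mV

-95 mV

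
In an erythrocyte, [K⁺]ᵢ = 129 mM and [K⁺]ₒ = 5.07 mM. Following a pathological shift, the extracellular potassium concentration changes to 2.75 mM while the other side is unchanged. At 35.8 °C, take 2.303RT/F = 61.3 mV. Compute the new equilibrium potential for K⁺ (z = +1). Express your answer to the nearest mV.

After the shift: [K⁺]_out = 2.75, [K⁺]_in = 129 mM.
E_new = (61.3/1)·log₁₀(2.75/129) = 61.30 · (-1.6713) = -102.45 mV

-102 mV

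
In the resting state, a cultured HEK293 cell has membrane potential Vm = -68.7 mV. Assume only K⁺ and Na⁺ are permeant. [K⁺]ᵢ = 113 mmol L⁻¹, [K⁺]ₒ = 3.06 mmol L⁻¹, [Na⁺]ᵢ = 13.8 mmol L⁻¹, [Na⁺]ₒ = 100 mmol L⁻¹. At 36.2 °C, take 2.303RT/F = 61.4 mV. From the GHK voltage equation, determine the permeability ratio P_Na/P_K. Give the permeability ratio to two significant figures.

Let α = P_Na/P_K. GHK: Vm = 61.4·log₁₀[(Kₒ + α·Naₒ)/(Kᵢ + α·Naᵢ)].
10^(Vm/61.4) = 10^(-68.7/61.4) = 0.076051
So 0.076051·(Kᵢ + α·Naᵢ) = Kₒ + α·Naₒ → α = (0.076051·113.0 − 3.06) / (100.0 − 0.076051·13.8)
α = (8.594 − 3.06) / (100.0 − 1.05) = 5.534/98.95 = 0.05593

0.056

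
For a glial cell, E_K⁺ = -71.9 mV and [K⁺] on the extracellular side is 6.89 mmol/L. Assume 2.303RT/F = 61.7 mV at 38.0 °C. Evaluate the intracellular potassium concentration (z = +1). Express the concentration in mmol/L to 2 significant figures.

100 mmol/L

Nernst: E = (61.7/1) · log₁₀([out]/[in]), so log₁₀([out]/[in]) = -71.9 × 1 / 61.7 = -1.1653.
[out]/[in] = 10^(-1.1653) = 0.06834.
[in] = 6.89 / 0.06834 = 100.8 mmol/L.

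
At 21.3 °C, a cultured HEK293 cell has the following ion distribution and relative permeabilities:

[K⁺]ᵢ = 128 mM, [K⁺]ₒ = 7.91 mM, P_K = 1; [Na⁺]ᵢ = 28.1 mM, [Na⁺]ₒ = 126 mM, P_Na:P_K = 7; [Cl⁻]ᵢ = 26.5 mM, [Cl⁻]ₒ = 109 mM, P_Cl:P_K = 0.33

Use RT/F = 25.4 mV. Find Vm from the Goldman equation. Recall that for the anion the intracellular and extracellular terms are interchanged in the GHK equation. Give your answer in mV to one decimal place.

23.2 mV

Vm = 25.4 · ln[(Σ P·[cation]ₒ + Σ P·[anion]ᵢ) / (Σ P·[cation]ᵢ + Σ P·[anion]ₒ)]
Numerator = 1×7.91 + 7×126 + 0.33×26.5 = 898.7
Denominator = 1×128 + 7×28.1 + 0.33×109 = 360.7
Vm = 25.4 · ln(2.4916) = 25.4 × (0.9129) = 23.19 mV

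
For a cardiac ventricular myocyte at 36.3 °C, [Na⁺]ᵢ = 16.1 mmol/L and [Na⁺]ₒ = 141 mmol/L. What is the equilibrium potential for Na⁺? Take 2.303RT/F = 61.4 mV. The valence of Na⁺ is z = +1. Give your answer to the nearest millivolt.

E = (61.4/z) · log₁₀([Na⁺]_out/[Na⁺]_in) with z = +1.
= (61.4/1) · log₁₀(141/16.1) = 61.40 · log₁₀(8.758)
= 61.40 · (0.9424) = 57.86 mV

58 mV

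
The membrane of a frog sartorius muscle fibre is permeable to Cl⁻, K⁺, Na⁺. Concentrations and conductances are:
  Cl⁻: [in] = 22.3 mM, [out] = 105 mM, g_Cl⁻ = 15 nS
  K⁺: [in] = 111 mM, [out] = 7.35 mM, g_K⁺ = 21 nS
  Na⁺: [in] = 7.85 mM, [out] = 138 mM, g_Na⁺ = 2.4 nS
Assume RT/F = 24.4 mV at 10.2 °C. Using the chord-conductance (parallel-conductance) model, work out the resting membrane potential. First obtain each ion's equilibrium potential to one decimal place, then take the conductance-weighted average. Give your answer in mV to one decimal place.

-46.6 mV

E_Cl⁻ = (24.4/-1)·ln(105/22.3) = -37.8 mV
E_K⁺ = (24.4/1)·ln(7.35/111) = -66.2 mV
E_Na⁺ = (24.4/1)·ln(138/7.85) = 69.9 mV
Vm = (Σ gᵢEᵢ)/(Σ gᵢ) = (15·-37.8 + 21·-66.2 + 2.4·69.9) / (15 + 21 + 2.4)
= -1789.44 / 38.4 = -46.60 mV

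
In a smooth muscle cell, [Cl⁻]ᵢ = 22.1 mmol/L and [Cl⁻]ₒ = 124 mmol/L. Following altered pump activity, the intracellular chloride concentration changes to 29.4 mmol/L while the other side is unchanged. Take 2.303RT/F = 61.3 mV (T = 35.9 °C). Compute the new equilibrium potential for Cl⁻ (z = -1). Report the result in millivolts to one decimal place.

-38.3 mV

After the shift: [Cl⁻]_out = 124, [Cl⁻]_in = 29.4 mmol/L.
E_new = (61.3/-1)·log₁₀(124/29.4) = -61.30 · (0.6251) = -38.32 mV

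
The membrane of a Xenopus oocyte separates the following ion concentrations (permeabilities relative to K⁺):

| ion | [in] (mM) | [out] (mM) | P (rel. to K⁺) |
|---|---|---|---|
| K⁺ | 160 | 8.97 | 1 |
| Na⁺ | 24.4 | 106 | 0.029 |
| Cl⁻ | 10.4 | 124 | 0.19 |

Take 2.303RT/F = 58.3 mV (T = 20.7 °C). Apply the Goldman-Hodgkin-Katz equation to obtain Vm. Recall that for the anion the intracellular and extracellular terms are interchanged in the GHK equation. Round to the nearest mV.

Vm = 58.3 · log₁₀[(Σ P·[cation]ₒ + Σ P·[anion]ᵢ) / (Σ P·[cation]ᵢ + Σ P·[anion]ₒ)]
Numerator = 1×8.97 + 0.029×106 + 0.19×10.4 = 14.02
Denominator = 1×160 + 0.029×24.4 + 0.19×124 = 184.3
Vm = 58.3 · log₁₀(0.076085) = 58.3 × (-1.1187) = -65.22 mV

-65 mV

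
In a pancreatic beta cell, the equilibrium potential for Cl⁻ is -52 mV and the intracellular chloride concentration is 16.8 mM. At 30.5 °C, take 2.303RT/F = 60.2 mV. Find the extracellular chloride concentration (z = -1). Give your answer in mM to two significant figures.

Nernst: E = (60.2/-1) · log₁₀([out]/[in]), so log₁₀([out]/[in]) = -52.0 × -1 / 60.2 = 0.8638.
[out]/[in] = 10^(0.8638) = 7.308.
[out] = 7.308 × 16.8 = 122.8 mM.

120 mM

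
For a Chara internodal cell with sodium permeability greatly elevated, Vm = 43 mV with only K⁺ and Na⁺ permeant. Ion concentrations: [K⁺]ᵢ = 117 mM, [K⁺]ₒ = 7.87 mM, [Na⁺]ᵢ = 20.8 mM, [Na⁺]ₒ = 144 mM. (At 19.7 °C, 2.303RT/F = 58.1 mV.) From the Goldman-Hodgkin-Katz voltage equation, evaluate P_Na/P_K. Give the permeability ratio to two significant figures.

21

Let α = P_Na/P_K. GHK: Vm = 58.1·log₁₀[(Kₒ + α·Naₒ)/(Kᵢ + α·Naᵢ)].
10^(Vm/58.1) = 10^(43.0/58.1) = 5.4967
So 5.4967·(Kᵢ + α·Naᵢ) = Kₒ + α·Naₒ → α = (5.4967·117.0 − 7.87) / (144.0 − 5.4967·20.8)
α = (643.1 − 7.87) / (144.0 − 114.3) = 635.2/29.67 = 21.41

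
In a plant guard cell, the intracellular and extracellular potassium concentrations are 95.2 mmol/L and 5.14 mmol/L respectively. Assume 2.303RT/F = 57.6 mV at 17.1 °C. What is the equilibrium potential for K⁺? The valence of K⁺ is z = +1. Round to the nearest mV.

-73 mV

E = (57.6/z) · log₁₀([K⁺]_out/[K⁺]_in) with z = +1.
= (57.6/1) · log₁₀(5.14/95.2) = 57.60 · log₁₀(0.05399)
= 57.60 · (-1.2677) = -73.02 mV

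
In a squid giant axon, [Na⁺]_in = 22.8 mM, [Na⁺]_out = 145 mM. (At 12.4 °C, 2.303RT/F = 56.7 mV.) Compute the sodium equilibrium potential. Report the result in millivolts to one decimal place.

45.6 mV

E = (56.7/z) · log₁₀([Na⁺]_out/[Na⁺]_in) with z = +1.
= (56.7/1) · log₁₀(145/22.8) = 56.70 · log₁₀(6.36)
= 56.70 · (0.8034) = 45.55 mV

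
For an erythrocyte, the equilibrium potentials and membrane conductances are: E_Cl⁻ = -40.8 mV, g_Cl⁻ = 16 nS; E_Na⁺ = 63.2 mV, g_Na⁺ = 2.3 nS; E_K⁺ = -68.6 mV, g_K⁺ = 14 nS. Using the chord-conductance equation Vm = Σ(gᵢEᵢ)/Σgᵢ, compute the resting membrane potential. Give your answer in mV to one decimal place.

-45.4 mV

Σ gᵢEᵢ = 16·(-40.8) + 2.3·(63.2) + 14·(-68.6) = -1467.84
Σ gᵢ = 16 + 2.3 + 14 = 32.3
Vm = -1467.84 / 32.3 = -45.44 mV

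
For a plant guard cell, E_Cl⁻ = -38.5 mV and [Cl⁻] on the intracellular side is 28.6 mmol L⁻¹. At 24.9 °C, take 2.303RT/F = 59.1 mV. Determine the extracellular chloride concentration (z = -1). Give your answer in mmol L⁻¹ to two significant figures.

130 mmol L⁻¹

Nernst: E = (59.1/-1) · log₁₀([out]/[in]), so log₁₀([out]/[in]) = -38.5 × -1 / 59.1 = 0.6514.
[out]/[in] = 10^(0.6514) = 4.482.
[out] = 4.482 × 28.6 = 128.2 mmol L⁻¹.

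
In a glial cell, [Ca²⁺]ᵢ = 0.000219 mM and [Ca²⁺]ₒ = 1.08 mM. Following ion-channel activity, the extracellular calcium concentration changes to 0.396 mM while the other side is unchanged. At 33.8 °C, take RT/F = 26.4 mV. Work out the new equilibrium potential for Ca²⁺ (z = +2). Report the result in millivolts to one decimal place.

After the shift: [Ca²⁺]_out = 0.396, [Ca²⁺]_in = 0.000219 mM.
E_new = (26.4/2)·ln(0.396/0.000219) = 13.20 · (7.5001) = 99.00 mV

99.0 mV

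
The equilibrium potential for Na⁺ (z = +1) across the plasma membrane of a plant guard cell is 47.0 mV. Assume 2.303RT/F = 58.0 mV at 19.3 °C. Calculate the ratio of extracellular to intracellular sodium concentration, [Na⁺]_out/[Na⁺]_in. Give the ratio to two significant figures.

6.5

log₁₀([out]/[in]) = E·z/(58.0) = 47.0 × 1 / 58.0 = 0.8103
[out]/[in] = 10^(0.8103) = 6.462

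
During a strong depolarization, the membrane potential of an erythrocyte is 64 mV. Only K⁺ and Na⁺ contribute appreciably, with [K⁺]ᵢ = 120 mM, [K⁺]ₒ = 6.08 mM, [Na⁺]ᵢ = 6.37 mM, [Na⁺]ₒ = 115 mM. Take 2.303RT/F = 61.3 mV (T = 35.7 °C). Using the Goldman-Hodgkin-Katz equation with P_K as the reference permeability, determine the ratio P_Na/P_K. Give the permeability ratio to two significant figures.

30

Let α = P_Na/P_K. GHK: Vm = 61.3·log₁₀[(Kₒ + α·Naₒ)/(Kᵢ + α·Naᵢ)].
10^(Vm/61.3) = 10^(64.0/61.3) = 11.067
So 11.067·(Kᵢ + α·Naᵢ) = Kₒ + α·Naₒ → α = (11.067·120.0 − 6.08) / (115.0 − 11.067·6.37)
α = (1328 − 6.08) / (115.0 − 70.5) = 1322/44.5 = 29.71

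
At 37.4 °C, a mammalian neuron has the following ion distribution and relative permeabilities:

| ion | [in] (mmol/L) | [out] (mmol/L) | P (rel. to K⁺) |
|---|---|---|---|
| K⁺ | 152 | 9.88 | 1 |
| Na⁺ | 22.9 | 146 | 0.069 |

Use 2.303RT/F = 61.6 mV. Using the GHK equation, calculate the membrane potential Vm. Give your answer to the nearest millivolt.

-55 mV

Vm = 61.6 · log₁₀[(Σ P·[cation]ₒ + Σ P·[anion]ᵢ) / (Σ P·[cation]ᵢ + Σ P·[anion]ₒ)]
Numerator = 1×9.88 + 0.069×146 = 19.95
Denominator = 1×152 + 0.069×22.9 = 153.6
Vm = 61.6 · log₁₀(0.12993) = 61.6 × (-0.8863) = -54.60 mV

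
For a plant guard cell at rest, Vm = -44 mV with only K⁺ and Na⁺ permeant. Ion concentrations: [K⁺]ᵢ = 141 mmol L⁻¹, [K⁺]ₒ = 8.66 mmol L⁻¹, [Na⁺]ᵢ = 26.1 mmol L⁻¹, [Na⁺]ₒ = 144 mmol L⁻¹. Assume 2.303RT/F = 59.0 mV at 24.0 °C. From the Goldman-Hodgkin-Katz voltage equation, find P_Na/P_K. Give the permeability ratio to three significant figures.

0.120

Let α = P_Na/P_K. GHK: Vm = 59.0·log₁₀[(Kₒ + α·Naₒ)/(Kᵢ + α·Naᵢ)].
10^(Vm/59.0) = 10^(-44.0/59.0) = 0.17957
So 0.17957·(Kᵢ + α·Naᵢ) = Kₒ + α·Naₒ → α = (0.17957·141.0 − 8.66) / (144.0 − 0.17957·26.1)
α = (25.32 − 8.66) / (144.0 − 4.687) = 16.66/139.3 = 0.1196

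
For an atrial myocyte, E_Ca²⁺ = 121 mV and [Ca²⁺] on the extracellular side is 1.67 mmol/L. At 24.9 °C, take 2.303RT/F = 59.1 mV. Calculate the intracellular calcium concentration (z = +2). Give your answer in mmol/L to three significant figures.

0.000134 mmol/L

Nernst: E = (59.1/2) · log₁₀([out]/[in]), so log₁₀([out]/[in]) = 121.0 × 2 / 59.1 = 4.0948.
[out]/[in] = 10^(4.0948) = 1.244e+04.
[in] = 1.67 / 1.244e+04 = 0.0001343 mmol/L.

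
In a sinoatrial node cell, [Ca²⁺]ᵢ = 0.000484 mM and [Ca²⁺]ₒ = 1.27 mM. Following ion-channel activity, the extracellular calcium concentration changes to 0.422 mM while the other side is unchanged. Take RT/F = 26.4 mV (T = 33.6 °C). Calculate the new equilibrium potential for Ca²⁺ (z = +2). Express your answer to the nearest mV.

After the shift: [Ca²⁺]_out = 0.422, [Ca²⁺]_in = 0.000484 mM.
E_new = (26.4/2)·ln(0.422/0.000484) = 13.20 · (6.7707) = 89.37 mV

89 mV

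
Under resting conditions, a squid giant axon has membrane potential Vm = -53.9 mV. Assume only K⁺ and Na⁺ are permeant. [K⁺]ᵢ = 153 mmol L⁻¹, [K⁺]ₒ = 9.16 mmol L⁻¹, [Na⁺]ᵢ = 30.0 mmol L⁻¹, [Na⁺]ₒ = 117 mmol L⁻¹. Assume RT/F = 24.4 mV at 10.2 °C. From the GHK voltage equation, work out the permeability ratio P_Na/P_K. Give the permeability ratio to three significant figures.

0.0672

Let α = P_Na/P_K. GHK: Vm = 24.4·ln[(Kₒ + α·Naₒ)/(Kᵢ + α·Naᵢ)].
e^(Vm/24.4) = e^(-53.9/24.4) = 0.10981
So 0.10981·(Kᵢ + α·Naᵢ) = Kₒ + α·Naₒ → α = (0.10981·153.0 − 9.16) / (117.0 − 0.10981·30.0)
α = (16.8 − 9.16) / (117.0 − 3.294) = 7.641/113.7 = 0.0672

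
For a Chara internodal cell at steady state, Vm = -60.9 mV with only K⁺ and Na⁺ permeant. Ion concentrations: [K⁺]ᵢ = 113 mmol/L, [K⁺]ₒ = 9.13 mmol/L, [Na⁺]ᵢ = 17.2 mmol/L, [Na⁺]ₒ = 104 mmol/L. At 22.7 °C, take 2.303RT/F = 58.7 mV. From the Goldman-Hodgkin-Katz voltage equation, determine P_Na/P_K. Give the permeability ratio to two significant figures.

Let α = P_Na/P_K. GHK: Vm = 58.7·log₁₀[(Kₒ + α·Naₒ)/(Kᵢ + α·Naᵢ)].
10^(Vm/58.7) = 10^(-60.9/58.7) = 0.091732
So 0.091732·(Kᵢ + α·Naᵢ) = Kₒ + α·Naₒ → α = (0.091732·113.0 − 9.13) / (104.0 − 0.091732·17.2)
α = (10.37 − 9.13) / (104.0 − 1.578) = 1.236/102.4 = 0.01207

0.012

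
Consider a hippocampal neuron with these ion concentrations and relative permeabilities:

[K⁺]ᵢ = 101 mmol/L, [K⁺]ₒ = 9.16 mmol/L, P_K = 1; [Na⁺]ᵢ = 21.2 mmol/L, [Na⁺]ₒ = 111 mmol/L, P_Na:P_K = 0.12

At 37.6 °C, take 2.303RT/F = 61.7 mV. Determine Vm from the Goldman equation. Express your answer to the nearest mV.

Vm = 61.7 · log₁₀[(Σ P·[cation]ₒ + Σ P·[anion]ᵢ) / (Σ P·[cation]ᵢ + Σ P·[anion]ₒ)]
Numerator = 1×9.16 + 0.12×111 = 22.48
Denominator = 1×101 + 0.12×21.2 = 103.5
Vm = 61.7 · log₁₀(0.21711) = 61.7 × (-0.6633) = -40.93 mV

-41 mV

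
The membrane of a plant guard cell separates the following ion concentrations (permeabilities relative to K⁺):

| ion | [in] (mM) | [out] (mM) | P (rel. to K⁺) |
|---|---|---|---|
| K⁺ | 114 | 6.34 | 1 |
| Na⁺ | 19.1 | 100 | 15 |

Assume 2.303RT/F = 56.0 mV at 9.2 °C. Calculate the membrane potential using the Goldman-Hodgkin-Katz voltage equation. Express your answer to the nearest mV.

32 mV

Vm = 56.0 · log₁₀[(Σ P·[cation]ₒ + Σ P·[anion]ᵢ) / (Σ P·[cation]ᵢ + Σ P·[anion]ₒ)]
Numerator = 1×6.34 + 15×100 = 1506
Denominator = 1×114 + 15×19.1 = 400.5
Vm = 56.0 · log₁₀(3.7611) = 56.0 × (0.5753) = 32.22 mV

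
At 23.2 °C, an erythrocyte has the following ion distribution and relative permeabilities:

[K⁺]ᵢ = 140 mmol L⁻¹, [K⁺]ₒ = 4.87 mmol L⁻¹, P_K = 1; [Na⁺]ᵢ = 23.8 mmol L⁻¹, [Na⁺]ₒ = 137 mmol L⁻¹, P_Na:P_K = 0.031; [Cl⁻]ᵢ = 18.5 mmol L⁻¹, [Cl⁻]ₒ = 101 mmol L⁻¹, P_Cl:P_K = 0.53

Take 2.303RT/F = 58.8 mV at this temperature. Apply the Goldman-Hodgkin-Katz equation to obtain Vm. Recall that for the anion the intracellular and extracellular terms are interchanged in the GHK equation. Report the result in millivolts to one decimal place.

-59.5 mV

Vm = 58.8 · log₁₀[(Σ P·[cation]ₒ + Σ P·[anion]ᵢ) / (Σ P·[cation]ᵢ + Σ P·[anion]ₒ)]
Numerator = 1×4.87 + 0.031×137 + 0.53×18.5 = 18.92
Denominator = 1×140 + 0.031×23.8 + 0.53×101 = 194.3
Vm = 58.8 · log₁₀(0.097402) = 58.8 × (-1.0114) = -59.47 mV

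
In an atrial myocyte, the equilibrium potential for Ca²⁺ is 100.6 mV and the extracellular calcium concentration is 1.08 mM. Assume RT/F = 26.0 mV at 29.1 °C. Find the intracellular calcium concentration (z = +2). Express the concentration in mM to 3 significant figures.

Nernst: E = (26.0/2) · ln([out]/[in]), so ln([out]/[in]) = 100.6 × 2 / 26.0 = 7.7385.
[out]/[in] = e^(7.7385) = 2295.
[in] = 1.08 / 2295 = 0.0004706 mM.

0.000471 mM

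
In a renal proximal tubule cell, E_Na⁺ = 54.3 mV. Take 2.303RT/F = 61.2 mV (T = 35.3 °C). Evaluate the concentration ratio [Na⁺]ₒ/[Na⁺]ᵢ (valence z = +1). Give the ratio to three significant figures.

log₁₀([out]/[in]) = E·z/(61.2) = 54.3 × 1 / 61.2 = 0.8873
[out]/[in] = 10^(0.8873) = 7.714

7.71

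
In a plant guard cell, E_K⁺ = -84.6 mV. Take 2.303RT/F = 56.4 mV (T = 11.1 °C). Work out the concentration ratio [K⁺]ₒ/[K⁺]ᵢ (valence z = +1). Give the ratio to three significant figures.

0.0316

log₁₀([out]/[in]) = E·z/(56.4) = -84.6 × 1 / 56.4 = -1.5000
[out]/[in] = 10^(-1.5000) = 0.03162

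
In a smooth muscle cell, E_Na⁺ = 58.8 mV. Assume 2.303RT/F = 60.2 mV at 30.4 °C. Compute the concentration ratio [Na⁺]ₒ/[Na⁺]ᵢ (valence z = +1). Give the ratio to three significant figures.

log₁₀([out]/[in]) = E·z/(60.2) = 58.8 × 1 / 60.2 = 0.9767
[out]/[in] = 10^(0.9767) = 9.479

9.48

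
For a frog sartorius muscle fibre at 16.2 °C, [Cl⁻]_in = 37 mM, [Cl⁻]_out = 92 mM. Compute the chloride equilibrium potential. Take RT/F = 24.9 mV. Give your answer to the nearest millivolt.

E = (24.9/z) · ln([Cl⁻]_out/[Cl⁻]_in) with z = -1.
For an anion, dividing by z = -1 reverses the sign.
= (24.9/-1) · ln(92/37) = -24.90 · ln(2.486)
= -24.90 · (0.9109) = -22.68 mV

-23 mV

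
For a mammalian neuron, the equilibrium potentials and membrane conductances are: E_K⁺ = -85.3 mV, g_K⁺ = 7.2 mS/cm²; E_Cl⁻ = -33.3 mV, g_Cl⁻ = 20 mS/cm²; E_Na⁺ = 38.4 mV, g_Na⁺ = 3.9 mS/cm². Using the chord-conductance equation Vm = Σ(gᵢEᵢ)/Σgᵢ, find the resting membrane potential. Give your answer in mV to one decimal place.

Σ gᵢEᵢ = 7.2·(-85.3) + 20·(-33.3) + 3.9·(38.4) = -1130.40
Σ gᵢ = 7.2 + 20 + 3.9 = 31.1
Vm = -1130.40 / 31.1 = -36.35 mV

-36.3 mV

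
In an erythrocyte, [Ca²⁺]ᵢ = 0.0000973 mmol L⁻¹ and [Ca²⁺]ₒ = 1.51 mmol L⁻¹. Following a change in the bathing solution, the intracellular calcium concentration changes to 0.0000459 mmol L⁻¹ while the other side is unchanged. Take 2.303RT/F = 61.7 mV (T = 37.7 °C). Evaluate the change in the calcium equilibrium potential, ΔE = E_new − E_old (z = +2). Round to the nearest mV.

E_old = (61.7/2)·log₁₀(1.51/0.0000973) = 129.29 mV
E_new = (61.7/2)·log₁₀(1.51/0.0000459) = 139.35 mV
ΔE = 139.35 − (129.29) = 10.07 mV

10 mV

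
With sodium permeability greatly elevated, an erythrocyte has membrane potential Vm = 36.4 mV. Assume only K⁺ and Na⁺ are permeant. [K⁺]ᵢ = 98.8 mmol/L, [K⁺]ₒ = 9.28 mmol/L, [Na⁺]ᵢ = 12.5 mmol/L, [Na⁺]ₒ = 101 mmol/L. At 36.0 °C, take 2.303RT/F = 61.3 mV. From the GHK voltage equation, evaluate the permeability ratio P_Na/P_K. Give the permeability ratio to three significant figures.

7.29

Let α = P_Na/P_K. GHK: Vm = 61.3·log₁₀[(Kₒ + α·Naₒ)/(Kᵢ + α·Naᵢ)].
10^(Vm/61.3) = 10^(36.4/61.3) = 3.9247
So 3.9247·(Kᵢ + α·Naᵢ) = Kₒ + α·Naₒ → α = (3.9247·98.8 − 9.28) / (101.0 − 3.9247·12.5)
α = (387.8 − 9.28) / (101.0 − 49.06) = 378.5/51.94 = 7.287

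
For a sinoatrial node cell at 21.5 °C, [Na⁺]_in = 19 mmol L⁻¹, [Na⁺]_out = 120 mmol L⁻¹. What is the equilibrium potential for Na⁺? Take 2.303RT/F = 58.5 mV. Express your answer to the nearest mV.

E = (58.5/z) · log₁₀([Na⁺]_out/[Na⁺]_in) with z = +1.
= (58.5/1) · log₁₀(120/19) = 58.50 · log₁₀(6.316)
= 58.50 · (0.8004) = 46.83 mV

47 mV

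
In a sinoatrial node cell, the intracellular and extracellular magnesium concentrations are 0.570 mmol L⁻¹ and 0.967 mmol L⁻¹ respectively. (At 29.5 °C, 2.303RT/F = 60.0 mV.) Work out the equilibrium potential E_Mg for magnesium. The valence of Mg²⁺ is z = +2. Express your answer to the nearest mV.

E = (60.0/z) · log₁₀([Mg²⁺]_out/[Mg²⁺]_in) with z = +2.
= (60.0/2) · log₁₀(0.967/0.570) = 30.00 · log₁₀(1.696)
= 30.00 · (0.2296) = 6.89 mV

7 mV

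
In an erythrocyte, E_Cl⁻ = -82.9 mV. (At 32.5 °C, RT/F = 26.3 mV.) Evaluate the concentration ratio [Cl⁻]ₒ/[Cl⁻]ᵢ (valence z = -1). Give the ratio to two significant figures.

ln([out]/[in]) = E·z/(26.3) = -82.9 × -1 / 26.3 = 3.1521
[out]/[in] = e^(3.1521) = 23.38

23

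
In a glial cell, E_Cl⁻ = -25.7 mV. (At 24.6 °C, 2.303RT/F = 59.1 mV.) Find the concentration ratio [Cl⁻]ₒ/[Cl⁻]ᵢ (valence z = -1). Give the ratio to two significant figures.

log₁₀([out]/[in]) = E·z/(59.1) = -25.7 × -1 / 59.1 = 0.4349
[out]/[in] = 10^(0.4349) = 2.722

2.7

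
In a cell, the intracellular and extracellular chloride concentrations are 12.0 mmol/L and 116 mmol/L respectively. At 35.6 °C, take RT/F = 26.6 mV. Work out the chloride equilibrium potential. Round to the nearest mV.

E = (26.6/z) · ln([Cl⁻]_out/[Cl⁻]_in) with z = -1.
For an anion, dividing by z = -1 reverses the sign.
= (26.6/-1) · ln(116/12.0) = -26.60 · ln(9.667)
= -26.60 · (2.2687) = -60.35 mV

-60 mV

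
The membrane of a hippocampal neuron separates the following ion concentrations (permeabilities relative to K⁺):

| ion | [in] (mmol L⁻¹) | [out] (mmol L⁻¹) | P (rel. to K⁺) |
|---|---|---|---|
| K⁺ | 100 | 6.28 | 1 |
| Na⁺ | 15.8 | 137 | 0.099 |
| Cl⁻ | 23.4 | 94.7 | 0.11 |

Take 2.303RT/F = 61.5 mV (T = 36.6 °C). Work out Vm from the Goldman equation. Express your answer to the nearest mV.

-43 mV

Vm = 61.5 · log₁₀[(Σ P·[cation]ₒ + Σ P·[anion]ᵢ) / (Σ P·[cation]ᵢ + Σ P·[anion]ₒ)]
Numerator = 1×6.28 + 0.099×137 + 0.11×23.4 = 22.42
Denominator = 1×100 + 0.099×15.8 + 0.11×94.7 = 112
Vm = 61.5 · log₁₀(0.20019) = 61.5 × (-0.6986) = -42.96 mV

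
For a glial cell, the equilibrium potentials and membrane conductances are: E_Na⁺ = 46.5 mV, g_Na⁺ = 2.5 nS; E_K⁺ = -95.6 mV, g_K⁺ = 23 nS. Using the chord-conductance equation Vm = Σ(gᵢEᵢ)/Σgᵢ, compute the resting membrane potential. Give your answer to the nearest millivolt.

-82 mV

Σ gᵢEᵢ = 2.5·(46.5) + 23·(-95.6) = -2082.55
Σ gᵢ = 2.5 + 23 = 25.5
Vm = -2082.55 / 25.5 = -81.67 mV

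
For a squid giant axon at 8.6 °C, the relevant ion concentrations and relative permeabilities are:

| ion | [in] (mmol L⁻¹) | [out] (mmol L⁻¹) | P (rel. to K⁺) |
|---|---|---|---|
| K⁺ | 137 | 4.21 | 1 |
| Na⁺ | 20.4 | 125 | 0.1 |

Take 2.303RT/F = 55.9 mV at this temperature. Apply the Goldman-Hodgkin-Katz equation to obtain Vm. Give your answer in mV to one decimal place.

-51.4 mV

Vm = 55.9 · log₁₀[(Σ P·[cation]ₒ + Σ P·[anion]ᵢ) / (Σ P·[cation]ᵢ + Σ P·[anion]ₒ)]
Numerator = 1×4.21 + 0.1×125 = 16.71
Denominator = 1×137 + 0.1×20.4 = 139
Vm = 55.9 · log₁₀(0.12018) = 55.9 × (-0.9202) = -51.44 mV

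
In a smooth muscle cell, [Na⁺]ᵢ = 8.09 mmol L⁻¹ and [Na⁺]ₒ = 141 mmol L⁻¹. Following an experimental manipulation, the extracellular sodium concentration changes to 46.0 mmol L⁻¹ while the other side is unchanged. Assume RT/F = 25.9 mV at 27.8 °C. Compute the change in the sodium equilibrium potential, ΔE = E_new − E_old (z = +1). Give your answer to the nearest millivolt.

-29 mV

E_old = (25.9/1)·ln(141/8.09) = 74.03 mV
E_new = (25.9/1)·ln(46.0/8.09) = 45.01 mV
ΔE = 45.01 − (74.03) = -29.01 mV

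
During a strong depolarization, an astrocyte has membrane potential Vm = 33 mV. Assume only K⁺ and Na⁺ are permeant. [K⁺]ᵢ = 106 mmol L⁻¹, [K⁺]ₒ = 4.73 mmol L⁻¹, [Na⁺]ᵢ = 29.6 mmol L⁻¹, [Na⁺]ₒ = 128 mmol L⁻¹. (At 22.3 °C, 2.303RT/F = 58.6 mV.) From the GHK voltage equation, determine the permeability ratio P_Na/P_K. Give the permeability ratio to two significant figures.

19

Let α = P_Na/P_K. GHK: Vm = 58.6·log₁₀[(Kₒ + α·Naₒ)/(Kᵢ + α·Naᵢ)].
10^(Vm/58.6) = 10^(33.0/58.6) = 3.6571
So 3.6571·(Kᵢ + α·Naᵢ) = Kₒ + α·Naₒ → α = (3.6571·106.0 − 4.73) / (128.0 − 3.6571·29.6)
α = (387.7 − 4.73) / (128.0 − 108.3) = 382.9/19.75 = 19.39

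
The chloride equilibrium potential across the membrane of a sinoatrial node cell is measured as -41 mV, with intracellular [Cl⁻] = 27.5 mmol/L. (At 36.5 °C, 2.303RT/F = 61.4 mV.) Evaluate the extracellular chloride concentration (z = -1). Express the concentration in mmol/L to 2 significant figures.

130 mmol/L

Nernst: E = (61.4/-1) · log₁₀([out]/[in]), so log₁₀([out]/[in]) = -41.0 × -1 / 61.4 = 0.6678.
[out]/[in] = 10^(0.6678) = 4.653.
[out] = 4.653 × 27.5 = 128 mmol/L.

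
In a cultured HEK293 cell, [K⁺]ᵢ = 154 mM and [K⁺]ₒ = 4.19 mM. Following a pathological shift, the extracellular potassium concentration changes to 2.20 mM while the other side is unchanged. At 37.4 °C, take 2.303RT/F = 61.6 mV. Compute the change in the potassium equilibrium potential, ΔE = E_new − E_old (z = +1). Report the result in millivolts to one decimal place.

-17.2 mV

E_old = (61.6/1)·log₁₀(4.19/154) = -96.42 mV
E_new = (61.6/1)·log₁₀(2.20/154) = -113.66 mV
ΔE = -113.66 − (-96.42) = -17.24 mV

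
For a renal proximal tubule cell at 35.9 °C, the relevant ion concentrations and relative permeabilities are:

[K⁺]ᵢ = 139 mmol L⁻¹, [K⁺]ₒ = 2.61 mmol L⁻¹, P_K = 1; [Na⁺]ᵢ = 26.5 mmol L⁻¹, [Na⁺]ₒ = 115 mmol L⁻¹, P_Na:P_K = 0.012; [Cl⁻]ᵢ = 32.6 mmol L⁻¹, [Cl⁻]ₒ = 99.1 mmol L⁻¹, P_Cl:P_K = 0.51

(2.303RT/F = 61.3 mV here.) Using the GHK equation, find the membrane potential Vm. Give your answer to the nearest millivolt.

Vm = 61.3 · log₁₀[(Σ P·[cation]ₒ + Σ P·[anion]ᵢ) / (Σ P·[cation]ᵢ + Σ P·[anion]ₒ)]
Numerator = 1×2.61 + 0.012×115 + 0.51×32.6 = 20.62
Denominator = 1×139 + 0.012×26.5 + 0.51×99.1 = 189.9
Vm = 61.3 · log₁₀(0.10859) = 61.3 × (-0.9642) = -59.11 mV

-59 mV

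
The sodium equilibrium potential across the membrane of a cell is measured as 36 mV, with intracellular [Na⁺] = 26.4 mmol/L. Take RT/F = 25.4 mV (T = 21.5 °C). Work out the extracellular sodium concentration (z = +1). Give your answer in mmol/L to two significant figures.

110 mmol/L

Nernst: E = (25.4/1) · ln([out]/[in]), so ln([out]/[in]) = 36.0 × 1 / 25.4 = 1.4173.
[out]/[in] = e^(1.4173) = 4.126.
[out] = 4.126 × 26.4 = 108.9 mmol/L.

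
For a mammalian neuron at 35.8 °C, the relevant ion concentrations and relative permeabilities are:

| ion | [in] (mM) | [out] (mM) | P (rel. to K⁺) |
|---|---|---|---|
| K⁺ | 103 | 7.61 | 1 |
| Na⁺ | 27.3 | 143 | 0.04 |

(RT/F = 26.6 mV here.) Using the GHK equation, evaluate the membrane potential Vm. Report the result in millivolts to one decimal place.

-54.7 mV

Vm = 26.6 · ln[(Σ P·[cation]ₒ + Σ P·[anion]ᵢ) / (Σ P·[cation]ᵢ + Σ P·[anion]ₒ)]
Numerator = 1×7.61 + 0.04×143 = 13.33
Denominator = 1×103 + 0.04×27.3 = 104.1
Vm = 26.6 · ln(0.12806) = 26.6 × (-2.0553) = -54.67 mV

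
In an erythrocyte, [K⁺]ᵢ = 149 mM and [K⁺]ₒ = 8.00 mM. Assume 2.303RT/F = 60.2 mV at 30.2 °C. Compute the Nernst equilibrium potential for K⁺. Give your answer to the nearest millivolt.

-76 mV

E = (60.2/z) · log₁₀([K⁺]_out/[K⁺]_in) with z = +1.
= (60.2/1) · log₁₀(8.00/149) = 60.20 · log₁₀(0.05369)
= 60.20 · (-1.2701) = -76.46 mV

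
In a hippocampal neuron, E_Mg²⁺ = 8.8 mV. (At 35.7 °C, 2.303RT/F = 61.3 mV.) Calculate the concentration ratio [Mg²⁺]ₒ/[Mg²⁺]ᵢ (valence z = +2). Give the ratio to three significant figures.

log₁₀([out]/[in]) = E·z/(61.3) = 8.8 × 2 / 61.3 = 0.2871
[out]/[in] = 10^(0.2871) = 1.937

1.94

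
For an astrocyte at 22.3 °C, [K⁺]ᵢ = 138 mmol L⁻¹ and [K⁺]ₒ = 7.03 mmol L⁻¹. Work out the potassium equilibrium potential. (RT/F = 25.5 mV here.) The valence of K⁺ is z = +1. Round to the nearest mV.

E = (25.5/z) · ln([K⁺]_out/[K⁺]_in) with z = +1.
= (25.5/1) · ln(7.03/138) = 25.50 · ln(0.05094)
= 25.50 · (-2.9771) = -75.92 mV

-76 mV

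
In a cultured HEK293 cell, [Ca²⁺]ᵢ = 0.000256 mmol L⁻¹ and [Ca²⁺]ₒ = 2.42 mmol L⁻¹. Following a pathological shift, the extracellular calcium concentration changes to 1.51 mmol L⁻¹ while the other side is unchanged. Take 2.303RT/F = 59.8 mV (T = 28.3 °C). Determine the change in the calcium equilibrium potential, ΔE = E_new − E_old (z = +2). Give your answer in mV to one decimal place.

E_old = (59.8/2)·log₁₀(2.42/0.000256) = 118.87 mV
E_new = (59.8/2)·log₁₀(1.51/0.000256) = 112.75 mV
ΔE = 112.75 − (118.87) = -6.12 mV

-6.1 mV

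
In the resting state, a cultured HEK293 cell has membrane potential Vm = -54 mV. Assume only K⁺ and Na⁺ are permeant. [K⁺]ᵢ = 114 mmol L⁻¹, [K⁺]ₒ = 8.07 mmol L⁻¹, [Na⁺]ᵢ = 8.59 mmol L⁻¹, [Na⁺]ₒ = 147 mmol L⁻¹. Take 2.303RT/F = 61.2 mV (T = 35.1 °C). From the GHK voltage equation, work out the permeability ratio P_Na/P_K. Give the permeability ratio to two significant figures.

Let α = P_Na/P_K. GHK: Vm = 61.2·log₁₀[(Kₒ + α·Naₒ)/(Kᵢ + α·Naᵢ)].
10^(Vm/61.2) = 10^(-54.0/61.2) = 0.13111
So 0.13111·(Kᵢ + α·Naᵢ) = Kₒ + α·Naₒ → α = (0.13111·114.0 − 8.07) / (147.0 − 0.13111·8.59)
α = (14.95 − 8.07) / (147.0 − 1.126) = 6.877/145.9 = 0.04714

0.047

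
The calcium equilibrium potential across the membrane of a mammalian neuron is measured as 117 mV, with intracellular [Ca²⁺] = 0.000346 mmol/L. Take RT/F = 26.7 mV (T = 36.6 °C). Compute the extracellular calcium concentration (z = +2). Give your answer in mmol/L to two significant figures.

Nernst: E = (26.7/2) · ln([out]/[in]), so ln([out]/[in]) = 117.0 × 2 / 26.7 = 8.7640.
[out]/[in] = e^(8.7640) = 6400.
[out] = 6400 × 0.000346 = 2.214 mmol/L.

2.2 mmol/L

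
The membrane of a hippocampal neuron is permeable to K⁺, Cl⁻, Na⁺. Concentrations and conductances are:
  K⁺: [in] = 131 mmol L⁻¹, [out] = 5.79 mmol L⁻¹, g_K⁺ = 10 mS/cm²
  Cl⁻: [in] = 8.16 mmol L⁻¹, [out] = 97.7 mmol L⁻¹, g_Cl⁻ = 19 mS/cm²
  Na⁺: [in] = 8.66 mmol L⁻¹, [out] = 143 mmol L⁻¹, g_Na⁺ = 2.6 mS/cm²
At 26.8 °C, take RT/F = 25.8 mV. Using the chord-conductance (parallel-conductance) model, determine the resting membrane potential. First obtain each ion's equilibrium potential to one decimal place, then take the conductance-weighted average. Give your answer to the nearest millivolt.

E_K⁺ = (25.8/1)·ln(5.79/131) = -80.5 mV
E_Cl⁻ = (25.8/-1)·ln(97.7/8.16) = -64.1 mV
E_Na⁺ = (25.8/1)·ln(143/8.66) = 72.3 mV
Vm = (Σ gᵢEᵢ)/(Σ gᵢ) = (10·-80.5 + 19·-64.1 + 2.6·72.3) / (10 + 19 + 2.6)
= -1834.92 / 31.6 = -58.07 mV

-58 mV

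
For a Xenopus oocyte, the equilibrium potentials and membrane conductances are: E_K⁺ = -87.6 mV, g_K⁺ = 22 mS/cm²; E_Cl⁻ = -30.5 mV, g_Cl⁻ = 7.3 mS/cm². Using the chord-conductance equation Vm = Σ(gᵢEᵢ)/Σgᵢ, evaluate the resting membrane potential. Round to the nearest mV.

-73 mV

Σ gᵢEᵢ = 22·(-87.6) + 7.3·(-30.5) = -2149.85
Σ gᵢ = 22 + 7.3 = 29.3
Vm = -2149.85 / 29.3 = -73.37 mV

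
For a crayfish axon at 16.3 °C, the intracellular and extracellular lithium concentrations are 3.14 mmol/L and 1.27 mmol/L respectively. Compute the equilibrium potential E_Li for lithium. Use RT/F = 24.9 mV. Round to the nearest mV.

E = (24.9/z) · ln([Li⁺]_out/[Li⁺]_in) with z = +1.
= (24.9/1) · ln(1.27/3.14) = 24.90 · ln(0.4045)
= 24.90 · (-0.9052) = -22.54 mV

-23 mV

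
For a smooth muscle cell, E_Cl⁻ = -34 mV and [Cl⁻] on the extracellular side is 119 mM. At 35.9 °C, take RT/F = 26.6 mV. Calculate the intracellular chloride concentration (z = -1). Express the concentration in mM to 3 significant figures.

Nernst: E = (26.6/-1) · ln([out]/[in]), so ln([out]/[in]) = -34.0 × -1 / 26.6 = 1.2782.
[out]/[in] = e^(1.2782) = 3.59.
[in] = 119 / 3.59 = 33.15 mM.

33.1 mM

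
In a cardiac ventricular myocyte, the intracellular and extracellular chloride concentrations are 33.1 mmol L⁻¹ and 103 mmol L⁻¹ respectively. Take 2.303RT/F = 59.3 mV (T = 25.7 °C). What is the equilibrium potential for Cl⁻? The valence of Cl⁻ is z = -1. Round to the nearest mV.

E = (59.3/z) · log₁₀([Cl⁻]_out/[Cl⁻]_in) with z = -1.
For an anion, dividing by z = -1 reverses the sign.
= (59.3/-1) · log₁₀(103/33.1) = -59.30 · log₁₀(3.112)
= -59.30 · (0.4930) = -29.24 mV

-29 mV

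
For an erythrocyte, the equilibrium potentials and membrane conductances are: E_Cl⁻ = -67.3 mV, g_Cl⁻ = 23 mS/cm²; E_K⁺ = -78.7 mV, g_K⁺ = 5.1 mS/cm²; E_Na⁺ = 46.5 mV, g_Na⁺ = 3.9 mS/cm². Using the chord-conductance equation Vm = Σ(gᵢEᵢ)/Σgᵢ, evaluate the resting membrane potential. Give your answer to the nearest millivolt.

-55 mV

Σ gᵢEᵢ = 23·(-67.3) + 5.1·(-78.7) + 3.9·(46.5) = -1767.92
Σ gᵢ = 23 + 5.1 + 3.9 = 32
Vm = -1767.92 / 32 = -55.25 mV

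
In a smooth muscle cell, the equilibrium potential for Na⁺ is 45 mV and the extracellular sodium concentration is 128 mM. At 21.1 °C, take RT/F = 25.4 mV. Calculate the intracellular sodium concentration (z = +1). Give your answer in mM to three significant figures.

Nernst: E = (25.4/1) · ln([out]/[in]), so ln([out]/[in]) = 45.0 × 1 / 25.4 = 1.7717.
[out]/[in] = e^(1.7717) = 5.881.
[in] = 128 / 5.881 = 21.77 mM.

21.8 mM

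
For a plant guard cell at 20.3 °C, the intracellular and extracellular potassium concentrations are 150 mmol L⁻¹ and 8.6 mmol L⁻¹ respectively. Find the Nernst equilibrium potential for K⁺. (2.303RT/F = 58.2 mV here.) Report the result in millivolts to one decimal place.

E = (58.2/z) · log₁₀([K⁺]_out/[K⁺]_in) with z = +1.
= (58.2/1) · log₁₀(8.6/150) = 58.20 · log₁₀(0.05733)
= 58.20 · (-1.2416) = -72.26 mV

-72.3 mV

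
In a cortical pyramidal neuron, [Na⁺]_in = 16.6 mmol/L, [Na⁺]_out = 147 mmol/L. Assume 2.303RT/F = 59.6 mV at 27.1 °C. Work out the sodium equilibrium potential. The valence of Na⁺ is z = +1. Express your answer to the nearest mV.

E = (59.6/z) · log₁₀([Na⁺]_out/[Na⁺]_in) with z = +1.
= (59.6/1) · log₁₀(147/16.6) = 59.60 · log₁₀(8.855)
= 59.60 · (0.9472) = 56.45 mV

56 mV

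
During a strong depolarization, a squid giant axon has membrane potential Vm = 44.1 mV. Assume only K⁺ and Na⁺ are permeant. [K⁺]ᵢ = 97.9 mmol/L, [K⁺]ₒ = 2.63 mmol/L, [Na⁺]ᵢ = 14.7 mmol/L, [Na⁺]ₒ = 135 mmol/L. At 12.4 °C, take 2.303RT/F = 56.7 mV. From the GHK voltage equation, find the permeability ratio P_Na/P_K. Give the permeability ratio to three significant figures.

Let α = P_Na/P_K. GHK: Vm = 56.7·log₁₀[(Kₒ + α·Naₒ)/(Kᵢ + α·Naᵢ)].
10^(Vm/56.7) = 10^(44.1/56.7) = 5.9948
So 5.9948·(Kᵢ + α·Naᵢ) = Kₒ + α·Naₒ → α = (5.9948·97.9 − 2.63) / (135.0 − 5.9948·14.7)
α = (586.9 − 2.63) / (135.0 − 88.12) = 584.3/46.88 = 12.46

12.5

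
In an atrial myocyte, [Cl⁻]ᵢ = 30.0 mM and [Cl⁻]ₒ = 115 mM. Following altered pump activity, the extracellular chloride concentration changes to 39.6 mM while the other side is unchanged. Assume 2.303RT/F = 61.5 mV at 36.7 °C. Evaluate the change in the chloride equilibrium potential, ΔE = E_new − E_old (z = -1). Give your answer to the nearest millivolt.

E_old = (61.5/-1)·log₁₀(115/30.0) = -35.89 mV
E_new = (61.5/-1)·log₁₀(39.6/30.0) = -7.42 mV
ΔE = -7.42 − (-35.89) = 28.47 mV

28 mV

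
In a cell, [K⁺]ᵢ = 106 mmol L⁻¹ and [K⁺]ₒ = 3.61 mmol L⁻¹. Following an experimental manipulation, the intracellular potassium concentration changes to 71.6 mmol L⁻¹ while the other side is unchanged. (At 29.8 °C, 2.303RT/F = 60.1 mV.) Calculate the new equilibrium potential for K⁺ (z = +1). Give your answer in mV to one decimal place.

After the shift: [K⁺]_out = 3.61, [K⁺]_in = 71.6 mmol L⁻¹.
E_new = (60.1/1)·log₁₀(3.61/71.6) = 60.10 · (-1.2974) = -77.97 mV

-78.0 mV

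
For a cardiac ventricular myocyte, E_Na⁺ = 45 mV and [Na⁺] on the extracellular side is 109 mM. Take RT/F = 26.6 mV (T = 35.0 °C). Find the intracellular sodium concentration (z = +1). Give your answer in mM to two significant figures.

20 mM

Nernst: E = (26.6/1) · ln([out]/[in]), so ln([out]/[in]) = 45.0 × 1 / 26.6 = 1.6917.
[out]/[in] = e^(1.6917) = 5.429.
[in] = 109 / 5.429 = 20.08 mM.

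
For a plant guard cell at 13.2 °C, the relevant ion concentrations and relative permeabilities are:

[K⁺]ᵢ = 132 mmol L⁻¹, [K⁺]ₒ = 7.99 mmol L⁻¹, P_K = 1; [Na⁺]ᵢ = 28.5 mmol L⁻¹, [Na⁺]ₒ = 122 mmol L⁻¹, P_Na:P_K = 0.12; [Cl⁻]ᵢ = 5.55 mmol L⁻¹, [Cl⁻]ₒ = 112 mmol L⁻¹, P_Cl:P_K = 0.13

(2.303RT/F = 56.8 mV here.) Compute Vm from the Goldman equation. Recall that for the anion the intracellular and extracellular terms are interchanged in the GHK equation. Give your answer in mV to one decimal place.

-45.9 mV

Vm = 56.8 · log₁₀[(Σ P·[cation]ₒ + Σ P·[anion]ᵢ) / (Σ P·[cation]ᵢ + Σ P·[anion]ₒ)]
Numerator = 1×7.99 + 0.12×122 + 0.13×5.55 = 23.35
Denominator = 1×132 + 0.12×28.5 + 0.13×112 = 150
Vm = 56.8 · log₁₀(0.1557) = 56.8 × (-0.8077) = -45.88 mV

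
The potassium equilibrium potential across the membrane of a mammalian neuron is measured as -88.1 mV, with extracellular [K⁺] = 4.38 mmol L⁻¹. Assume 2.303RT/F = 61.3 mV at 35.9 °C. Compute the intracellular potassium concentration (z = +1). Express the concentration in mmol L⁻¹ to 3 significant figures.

120 mmol L⁻¹

Nernst: E = (61.3/1) · log₁₀([out]/[in]), so log₁₀([out]/[in]) = -88.1 × 1 / 61.3 = -1.4372.
[out]/[in] = 10^(-1.4372) = 0.03654.
[in] = 4.38 / 0.03654 = 119.9 mmol L⁻¹.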